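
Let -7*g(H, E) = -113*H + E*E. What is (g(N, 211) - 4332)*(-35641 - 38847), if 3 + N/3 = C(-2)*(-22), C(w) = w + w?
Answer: 3428682640/7 ≈ 4.8981e+8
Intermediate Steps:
C(w) = 2*w
N = 255 (N = -9 + 3*((2*(-2))*(-22)) = -9 + 3*(-4*(-22)) = -9 + 3*88 = -9 + 264 = 255)
g(H, E) = -E**2/7 + 113*H/7 (g(H, E) = -(-113*H + E*E)/7 = -(-113*H + E**2)/7 = -(E**2 - 113*H)/7 = -E**2/7 + 113*H/7)
(g(N, 211) - 4332)*(-35641 - 38847) = ((-1/7*211**2 + (113/7)*255) - 4332)*(-35641 - 38847) = ((-1/7*44521 + 28815/7) - 4332)*(-74488) = ((-44521/7 + 28815/7) - 4332)*(-74488) = (-15706/7 - 4332)*(-74488) = -46030/7*(-74488) = 3428682640/7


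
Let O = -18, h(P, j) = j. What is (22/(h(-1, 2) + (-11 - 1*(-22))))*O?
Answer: -396/13 ≈ -30.462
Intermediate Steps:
(22/(h(-1, 2) + (-11 - 1*(-22))))*O = (22/(2 + (-11 - 1*(-22))))*(-18) = (22/(2 + (-11 + 22)))*(-18) = (22/(2 + 11))*(-18) = (22/13)*(-18) = -396/13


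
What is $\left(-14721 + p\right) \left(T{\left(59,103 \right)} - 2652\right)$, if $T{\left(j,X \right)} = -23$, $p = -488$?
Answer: $40684075$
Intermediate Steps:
$\left(-14721 + p\right) \left(T{\left(59,103 \right)} - 2652\right) = \left(-14721 - 488\right) \left(-23 - 2652\right) = \left(-15209\right) \left(-2675\right) = 40684075$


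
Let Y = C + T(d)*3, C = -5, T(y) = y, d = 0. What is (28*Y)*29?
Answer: -4060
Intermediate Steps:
Y = -5 (Y = -5 + 0*3 = -5 + 0 = -5)
(28*Y)*29 = (28*(-5))*29 = -140*29 = -4060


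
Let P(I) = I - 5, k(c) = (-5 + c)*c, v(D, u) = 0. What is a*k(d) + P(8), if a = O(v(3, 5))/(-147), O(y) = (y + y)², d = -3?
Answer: 3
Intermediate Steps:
O(y) = 4*y² (O(y) = (2*y)² = 4*y²)
k(c) = c*(-5 + c)
P(I) = -5 + I
a = 0 (a = (4*0²)/(-147) = (4*0)*(-1/147) = 0*(-1/147) = 0)
a*k(d) + P(8) = 0*(-3*(-5 - 3)) + (-5 + 8) = 0*(-3*(-8)) + 3 = 0*24 + 3 = 0 + 3 = 3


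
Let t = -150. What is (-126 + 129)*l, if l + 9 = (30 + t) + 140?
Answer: 33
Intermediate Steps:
l = 11 (l = -9 + ((30 - 150) + 140) = -9 + (-120 + 140) = -9 + 20 = 11)
(-126 + 129)*l = (-126 + 129)*11 = 3*11 = 33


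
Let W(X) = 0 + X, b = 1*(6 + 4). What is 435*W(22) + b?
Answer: 9580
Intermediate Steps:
b = 10 (b = 1*10 = 10)
W(X) = X
435*W(22) + b = 435*22 + 10 = 9570 + 10 = 9580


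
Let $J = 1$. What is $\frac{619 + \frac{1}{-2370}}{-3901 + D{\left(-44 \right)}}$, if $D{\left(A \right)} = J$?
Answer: $- \frac{1467029}{9243000} \approx -0.15872$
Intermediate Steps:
$D{\left(A \right)} = 1$
$\frac{619 + \frac{1}{-2370}}{-3901 + D{\left(-44 \right)}} = \frac{619 + \frac{1}{-2370}}{-3901 + 1} = \frac{619 - \frac{1}{2370}}{-3900} = \frac{1467029}{2370} \left(- \frac{1}{3900}\right) = - \frac{1467029}{9243000}$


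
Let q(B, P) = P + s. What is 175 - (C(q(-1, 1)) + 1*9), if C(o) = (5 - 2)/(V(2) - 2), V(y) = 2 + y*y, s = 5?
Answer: 661/4 ≈ 165.25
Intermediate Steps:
V(y) = 2 + y²
q(B, P) = 5 + P (q(B, P) = P + 5 = 5 + P)
C(o) = ¾ (C(o) = (5 - 2)/((2 + 2²) - 2) = 3/((2 + 4) - 2) = 3/(6 - 2) = 3/4 = 3*(¼) = ¾)
175 - (C(q(-1, 1)) + 1*9) = 175 - (¾ + 1*9) = 175 - (¾ + 9) = 175 - 1*39/4 = 175 - 39/4 = 661/4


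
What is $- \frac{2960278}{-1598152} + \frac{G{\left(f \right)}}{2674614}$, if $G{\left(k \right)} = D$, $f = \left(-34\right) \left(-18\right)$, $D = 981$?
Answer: $\frac{659930730817}{356203309444} \approx 1.8527$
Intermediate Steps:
$f = 612$
$G{\left(k \right)} = 981$
$- \frac{2960278}{-1598152} + \frac{G{\left(f \right)}}{2674614} = - \frac{2960278}{-1598152} + \frac{981}{2674614} = \left(-2960278\right) \left(- \frac{1}{1598152}\right) + 981 \cdot \frac{1}{2674614} = \frac{1480139}{799076} + \frac{327}{891538} = \frac{659930730817}{356203309444}$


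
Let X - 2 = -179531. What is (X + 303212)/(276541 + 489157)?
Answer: 123683/765698 ≈ 0.16153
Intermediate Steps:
X = -179529 (X = 2 - 179531 = -179529)
(X + 303212)/(276541 + 489157) = (-179529 + 303212)/(276541 + 489157) = 123683/765698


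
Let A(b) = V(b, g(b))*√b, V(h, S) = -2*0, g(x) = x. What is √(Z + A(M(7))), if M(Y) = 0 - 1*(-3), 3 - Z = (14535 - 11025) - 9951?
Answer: 6*√179 ≈ 80.275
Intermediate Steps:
V(h, S) = 0
Z = 6444 (Z = 3 - ((14535 - 11025) - 9951) = 3 - (3510 - 9951) = 3 - 1*(-6441) = 3 + 6441 = 6444)
M(Y) = 3 (M(Y) = 0 + 3 = 3)
A(b) = 0 (A(b) = 0*√b = 0)
√(Z + A(M(7))) = √(6444 + 0) = √6444 = 6*√179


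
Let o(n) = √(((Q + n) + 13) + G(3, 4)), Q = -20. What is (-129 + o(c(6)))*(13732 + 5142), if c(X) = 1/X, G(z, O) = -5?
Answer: -2434746 + 9437*I*√426/3 ≈ -2.4347e+6 + 64926.0*I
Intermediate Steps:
o(n) = √(-12 + n) (o(n) = √(((-20 + n) + 13) - 5) = √((-7 + n) - 5) = √(-12 + n))
(-129 + o(c(6)))*(13732 + 5142) = (-129 + √(-12 + 1/6))*(13732 + 5142) = (-129 + √(-12 + ⅙))*18874 = (-129 + √(-71/6))*18874 = (-129 + I*√426/6)*18874 = -2434746 + 9437*I*√426/3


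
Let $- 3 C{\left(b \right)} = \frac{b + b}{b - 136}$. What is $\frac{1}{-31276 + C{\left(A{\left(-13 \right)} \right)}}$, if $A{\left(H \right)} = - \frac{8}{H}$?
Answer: $- \frac{330}{10321079} \approx -3.1973 \cdot 10^{-5}$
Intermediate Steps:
$C{\left(b \right)} = - \frac{2 b}{3 \left(-136 + b\right)}$ ($C{\left(b \right)} = - \frac{\left(b + b\right) \frac{1}{b - 136}}{3} = - \frac{2 b \frac{1}{-136 + b}}{3} = - \frac{2 b}{3 \left(-136 + b\right)}$)
$\frac{1}{-31276 + C{\left(A{\left(-13 \right)} \right)}} = \frac{1}{-31276 - \frac{2 \left(- \frac{8}{-13}\right)}{-408 + 3 \left(- \frac{8}{-13}\right)}} = \frac{1}{-31276 - \frac{2 \left(\left(-8\right) \left(- \frac{1}{13}\right)\right)}{-408 + 3 \left(\left(-8\right) \left(- \frac{1}{13}\right)\right)}} = \frac{1}{-31276 - \frac{16}{13 \left(-408 + 3 \cdot \frac{8}{13}\right)}} = \frac{1}{-31276 - \frac{16}{13 \left(-408 + \frac{24}{13}\right)}} = \frac{1}{-31276 - \frac{16}{13 \left(- \frac{5280}{13}\right)}} = \frac{1}{-31276 - \frac{16}{13} \left(- \frac{13}{5280}\right)} = \frac{1}{-31276 + \frac{1}{330}} = \frac{1}{- \frac{10321079}{330}} = - \frac{330}{10321079}$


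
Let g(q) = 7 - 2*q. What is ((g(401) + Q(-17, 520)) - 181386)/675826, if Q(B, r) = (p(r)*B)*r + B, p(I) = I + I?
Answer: -4687899/337913 ≈ -13.873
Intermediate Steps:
p(I) = 2*I
Q(B, r) = B + 2*B*r² (Q(B, r) = ((2*r)*B)*r + B = (2*B*r)*r + B = 2*B*r² + B = B + 2*B*r²)
((g(401) + Q(-17, 520)) - 181386)/675826 = (((7 - 2*401) - 17*(1 + 2*520²)) - 181386)/675826 = (((7 - 802) - 17*(1 + 2*270400)) - 181386)*(1/675826) = ((-795 - 17*(1 + 540800)) - 181386)*(1/675826) = ((-795 - 17*540801) - 181386)*(1/675826) = ((-795 - 9193617) - 181386)*(1/675826) = (-9194412 - 181386)*(1/675826) = -9375798*1/675826 = -4687899/337913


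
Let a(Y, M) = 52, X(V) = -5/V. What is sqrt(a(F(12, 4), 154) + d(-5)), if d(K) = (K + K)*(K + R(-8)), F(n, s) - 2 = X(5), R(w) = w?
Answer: sqrt(182) ≈ 13.491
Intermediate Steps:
F(n, s) = 1 (F(n, s) = 2 - 5/5 = 2 - 5*1/5 = 2 - 1 = 1)
d(K) = 2*K*(-8 + K) (d(K) = (K + K)*(K - 8) = (2*K)*(-8 + K) = 2*K*(-8 + K))
sqrt(a(F(12, 4), 154) + d(-5)) = sqrt(52 + 2*(-5)*(-8 - 5)) = sqrt(52 + 2*(-5)*(-13)) = sqrt(52 + 130) = sqrt(182)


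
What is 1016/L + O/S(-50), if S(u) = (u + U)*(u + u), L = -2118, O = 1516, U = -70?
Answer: -374213/1059000 ≈ -0.35336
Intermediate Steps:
S(u) = 2*u*(-70 + u) (S(u) = (u - 70)*(u + u) = (-70 + u)*(2*u) = 2*u*(-70 + u))
1016/L + O/S(-50) = 1016/(-2118) + 1516/((2*(-50)*(-70 - 50))) = 1016*(-1/2118) + 1516/((2*(-50)*(-120))) = -508/1059 + 1516/12000 = -508/1059 + 1516*(1/12000) = -508/1059 + 379/3000 = -374213/1059000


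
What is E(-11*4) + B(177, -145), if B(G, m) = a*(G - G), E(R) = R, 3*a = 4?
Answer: -44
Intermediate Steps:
a = 4/3 (a = (⅓)*4 = 4/3 ≈ 1.3333)
B(G, m) = 0 (B(G, m) = 4*(G - G)/3 = (4/3)*0 = 0)
E(-11*4) + B(177, -145) = -11*4 + 0 = -44 + 0 = -44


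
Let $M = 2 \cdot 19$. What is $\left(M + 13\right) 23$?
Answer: $1173$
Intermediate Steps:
$M = 38$
$\left(M + 13\right) 23 = \left(38 + 13\right) 23 = 51 \cdot 23 = 1173$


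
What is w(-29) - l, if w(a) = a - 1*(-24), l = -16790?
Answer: 16785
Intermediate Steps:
w(a) = 24 + a (w(a) = a + 24 = 24 + a)
w(-29) - l = (24 - 29) - 1*(-16790) = -5 + 16790 = 16785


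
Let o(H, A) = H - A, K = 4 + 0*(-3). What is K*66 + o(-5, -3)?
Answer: 262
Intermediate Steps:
K = 4 (K = 4 + 0 = 4)
K*66 + o(-5, -3) = 4*66 + (-5 - 1*(-3)) = 264 + (-5 + 3) = 264 - 2 = 262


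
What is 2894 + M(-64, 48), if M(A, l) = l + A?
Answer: 2878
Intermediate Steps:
M(A, l) = A + l
2894 + M(-64, 48) = 2894 + (-64 + 48) = 2894 - 16 = 2878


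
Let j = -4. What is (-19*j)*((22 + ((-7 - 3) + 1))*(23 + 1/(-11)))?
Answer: 248976/11 ≈ 22634.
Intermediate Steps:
(-19*j)*((22 + ((-7 - 3) + 1))*(23 + 1/(-11))) = (-19*(-4))*((22 + ((-7 - 3) + 1))*(23 + 1/(-11))) = 76*((22 + (-10 + 1))*(23 - 1/11)) = 76*((22 - 9)*(252/11)) = 76*(13*(252/11)) = 76*(3276/11) = 248976/11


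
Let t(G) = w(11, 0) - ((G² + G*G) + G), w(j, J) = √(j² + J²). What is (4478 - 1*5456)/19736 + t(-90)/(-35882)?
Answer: 70659317/177041788 ≈ 0.39911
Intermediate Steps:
w(j, J) = √(J² + j²)
t(G) = 11 - G - 2*G² (t(G) = √(0² + 11²) - ((G² + G*G) + G) = √(0 + 121) - ((G² + G²) + G) = √121 - (2*G² + G) = 11 - (G + 2*G²) = 11 + (-G - 2*G²) = 11 - G - 2*G²)
(4478 - 1*5456)/19736 + t(-90)/(-35882) = (4478 - 1*5456)/19736 + (11 - 1*(-90) - 2*(-90)²)/(-35882) = (4478 - 5456)*(1/19736) + (11 + 90 - 2*8100)*(-1/35882) = -978*1/19736 + (11 + 90 - 16200)*(-1/35882) = -489/9868 - 16099*(-1/35882) = -489/9868 + 16099/35882 = 70659317/177041788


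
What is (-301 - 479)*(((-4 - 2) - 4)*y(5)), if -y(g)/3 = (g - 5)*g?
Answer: 0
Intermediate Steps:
y(g) = -3*g*(-5 + g) (y(g) = -3*(g - 5)*g = -3*(-5 + g)*g = -3*g*(-5 + g))
(-301 - 479)*(((-4 - 2) - 4)*y(5)) = (-301 - 479)*(((-4 - 2) - 4)*(3*5*(5 - 1*5))) = -780*(-6 - 4)*3*5*(5 - 5) = -(-7800)*3*5*0 = -(-7800)*0 = -780*0 = 0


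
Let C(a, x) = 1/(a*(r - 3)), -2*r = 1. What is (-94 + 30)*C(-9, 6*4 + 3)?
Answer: -128/63 ≈ -2.0317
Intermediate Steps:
r = -½ (r = -½*1 = -½ ≈ -0.50000)
C(a, x) = -2/(7*a) (C(a, x) = 1/(a*(-½ - 3)) = 1/(a*(-7/2)) = 1/(-7*a/2) = -2/(7*a))
(-94 + 30)*C(-9, 6*4 + 3) = (-94 + 30)*(-2/7/(-9)) = -(-128)*(-1)/(7*9) = -64*2/63 = -128/63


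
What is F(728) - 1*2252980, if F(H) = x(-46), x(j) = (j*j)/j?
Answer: -2253026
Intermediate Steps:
x(j) = j (x(j) = j²/j = j)
F(H) = -46
F(728) - 1*2252980 = -46 - 1*2252980 = -46 - 2252980 = -2253026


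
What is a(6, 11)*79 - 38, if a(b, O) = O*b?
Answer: 5176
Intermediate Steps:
a(6, 11)*79 - 38 = (11*6)*79 - 38 = 66*79 - 38 = 5214 - 38 = 5176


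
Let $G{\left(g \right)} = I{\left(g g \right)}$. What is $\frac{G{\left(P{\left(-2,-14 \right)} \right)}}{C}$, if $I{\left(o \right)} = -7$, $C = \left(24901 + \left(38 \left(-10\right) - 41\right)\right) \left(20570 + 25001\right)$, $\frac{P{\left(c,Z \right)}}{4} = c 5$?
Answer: $- \frac{7}{1115578080} \approx -6.2748 \cdot 10^{-9}$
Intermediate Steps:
$P{\left(c,Z \right)} = 20 c$ ($P{\left(c,Z \right)} = 4 c 5 = 4 \cdot 5 c = 20 c$)
$C = 1115578080$ ($C = \left(24901 - 421\right) 45571 = 24480 \cdot 45571 = 1115578080$)
$G{\left(g \right)} = -7$
$\frac{G{\left(P{\left(-2,-14 \right)} \right)}}{C} = - \frac{7}{1115578080}$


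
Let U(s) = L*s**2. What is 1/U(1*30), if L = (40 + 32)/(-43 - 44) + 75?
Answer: 29/1935900 ≈ 1.4980e-5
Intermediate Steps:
L = 2151/29 (L = 72/(-87) + 75 = 72*(-1/87) + 75 = -24/29 + 75 = 2151/29 ≈ 74.172)
U(s) = 2151*s**2/29
1/U(1*30) = 1/(2151*(1*30)**2/29) = 1/((2151/29)*30**2) = 1/((2151/29)*900) = 1/(1935900/29) = 29/1935900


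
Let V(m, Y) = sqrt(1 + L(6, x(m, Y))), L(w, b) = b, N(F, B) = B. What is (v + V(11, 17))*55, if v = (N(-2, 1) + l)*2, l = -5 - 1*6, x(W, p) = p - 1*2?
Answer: -880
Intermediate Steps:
x(W, p) = -2 + p (x(W, p) = p - 2 = -2 + p)
l = -11 (l = -5 - 6 = -11)
V(m, Y) = sqrt(-1 + Y) (V(m, Y) = sqrt(1 + (-2 + Y)) = sqrt(-1 + Y))
v = -20 (v = (1 - 11)*2 = -10*2 = -20)
(v + V(11, 17))*55 = (-20 + sqrt(-1 + 17))*55 = (-20 + sqrt(16))*55 = (-20 + 4)*55 = -16*55 = -880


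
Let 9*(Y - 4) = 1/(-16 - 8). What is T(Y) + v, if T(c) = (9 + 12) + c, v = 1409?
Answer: 309743/216 ≈ 1434.0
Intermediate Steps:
Y = 863/216 (Y = 4 + 1/(9*(-16 - 8)) = 4 + (1/9)/(-24) = 4 + (1/9)*(-1/24) = 4 - 1/216 = 863/216 ≈ 3.9954)
T(c) = 21 + c
T(Y) + v = (21 + 863/216) + 1409 = 5399/216 + 1409 = 309743/216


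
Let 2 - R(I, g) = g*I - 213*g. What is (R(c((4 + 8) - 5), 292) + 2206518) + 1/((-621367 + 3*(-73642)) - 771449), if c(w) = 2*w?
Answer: 3654525317975/1613742 ≈ 2.2646e+6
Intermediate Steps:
R(I, g) = 2 + 213*g - I*g (R(I, g) = 2 - (g*I - 213*g) = 2 - (I*g - 213*g) = 2 - (-213*g + I*g) = 2 + (213*g - I*g) = 2 + 213*g - I*g)
(R(c((4 + 8) - 5), 292) + 2206518) + 1/((-621367 + 3*(-73642)) - 771449) = ((2 + 213*292 - 1*2*((4 + 8) - 5)*292) + 2206518) + 1/((-621367 + 3*(-73642)) - 771449) = ((2 + 62196 - 1*2*(12 - 5)*292) + 2206518) + 1/((-621367 - 220926) - 771449) = ((2 + 62196 - 1*2*7*292) + 2206518) + 1/(-842293 - 771449) = ((2 + 62196 - 1*14*292) + 2206518) + 1/(-1613742) = ((2 + 62196 - 4088) + 2206518) - 1/1613742 = (58110 + 2206518) - 1/1613742 = 2264628 - 1/1613742 = 3654525317975/1613742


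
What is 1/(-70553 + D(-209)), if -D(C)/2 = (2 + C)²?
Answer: -1/156251 ≈ -6.4000e-6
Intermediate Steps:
D(C) = -2*(2 + C)²
1/(-70553 + D(-209)) = 1/(-70553 - 2*(2 - 209)²) = 1/(-70553 - 2*(-207)²) = 1/(-70553 - 2*42849) = 1/(-70553 - 85698) = 1/(-156251) = -1/156251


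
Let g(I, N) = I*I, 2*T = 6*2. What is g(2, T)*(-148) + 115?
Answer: -477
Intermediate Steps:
T = 6 (T = (6*2)/2 = (½)*12 = 6)
g(I, N) = I²
g(2, T)*(-148) + 115 = 2²*(-148) + 115 = 4*(-148) + 115 = -592 + 115 = -477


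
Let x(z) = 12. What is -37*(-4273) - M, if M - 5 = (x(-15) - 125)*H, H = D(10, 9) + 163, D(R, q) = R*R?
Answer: 187815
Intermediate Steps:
D(R, q) = R**2
H = 263 (H = 10**2 + 163 = 100 + 163 = 263)
M = -29714 (M = 5 + (12 - 125)*263 = 5 - 113*263 = 5 - 29719 = -29714)
-37*(-4273) - M = -37*(-4273) - 1*(-29714) = 158101 + 29714 = 187815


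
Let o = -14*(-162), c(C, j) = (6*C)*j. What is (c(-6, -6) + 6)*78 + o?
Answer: 19584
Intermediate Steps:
c(C, j) = 6*C*j
o = 2268
(c(-6, -6) + 6)*78 + o = (6*(-6)*(-6) + 6)*78 + 2268 = (216 + 6)*78 + 2268 = 222*78 + 2268 = 17316 + 2268 = 19584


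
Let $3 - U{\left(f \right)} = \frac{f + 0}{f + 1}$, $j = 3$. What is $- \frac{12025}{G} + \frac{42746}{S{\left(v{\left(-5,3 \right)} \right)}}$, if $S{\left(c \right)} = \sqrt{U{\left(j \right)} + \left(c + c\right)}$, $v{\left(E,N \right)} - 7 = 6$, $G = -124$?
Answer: $\frac{12025}{124} + \frac{85492 \sqrt{113}}{113} \approx 8139.4$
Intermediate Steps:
$v{\left(E,N \right)} = 13$ ($v{\left(E,N \right)} = 7 + 6 = 13$)
$U{\left(f \right)} = 3 - \frac{f}{1 + f}$ ($U{\left(f \right)} = 3 - \frac{f + 0}{f + 1} = 3 - \frac{f}{1 + f}$)
$S{\left(c \right)} = \sqrt{\frac{9}{4} + 2 c}$ ($S{\left(c \right)} = \sqrt{\frac{3 + 2 \cdot 3}{1 + 3} + \left(c + c\right)} = \sqrt{\frac{3 + 6}{4} + 2 c} = \sqrt{\frac{1}{4} \cdot 9 + 2 c} = \sqrt{\frac{9}{4} + 2 c}$)
$- \frac{12025}{G} + \frac{42746}{S{\left(v{\left(-5,3 \right)} \right)}} = - \frac{12025}{-124} + \frac{42746}{\frac{1}{2} \sqrt{9 + 8 \cdot 13}} = \left(-12025\right) \left(- \frac{1}{124}\right) + \frac{42746}{\frac{1}{2} \sqrt{9 + 104}} = \frac{12025}{124} + \frac{42746}{\frac{1}{2} \sqrt{113}} = \frac{12025}{124} + 42746 \frac{2 \sqrt{113}}{113} = \frac{12025}{124} + \frac{85492 \sqrt{113}}{113}$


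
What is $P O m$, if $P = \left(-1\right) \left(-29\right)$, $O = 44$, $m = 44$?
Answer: $56144$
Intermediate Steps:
$P = 29$
$P O m = 29 \cdot 44 \cdot 44 = 1276 \cdot 44 = 56144$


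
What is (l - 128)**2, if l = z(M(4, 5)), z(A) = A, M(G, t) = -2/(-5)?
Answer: 407044/25 ≈ 16282.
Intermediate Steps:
M(G, t) = 2/5 (M(G, t) = -2*(-1/5) = 2/5)
l = 2/5 ≈ 0.40000
(l - 128)**2 = (2/5 - 128)**2 = (-638/5)**2 = 407044/25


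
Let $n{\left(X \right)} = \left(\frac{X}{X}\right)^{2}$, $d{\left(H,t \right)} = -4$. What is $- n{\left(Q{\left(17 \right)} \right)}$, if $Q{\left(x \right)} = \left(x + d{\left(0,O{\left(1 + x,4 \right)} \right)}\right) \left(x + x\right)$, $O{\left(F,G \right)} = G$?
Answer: $-1$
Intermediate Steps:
$Q{\left(x \right)} = 2 x \left(-4 + x\right)$ ($Q{\left(x \right)} = \left(x - 4\right) \left(x + x\right) = \left(-4 + x\right) 2 x = 2 x \left(-4 + x\right)$)
$n{\left(X \right)} = 1$ ($n{\left(X \right)} = 1^{2} = 1$)
$- n{\left(Q{\left(17 \right)} \right)} = \left(-1\right) 1 = -1$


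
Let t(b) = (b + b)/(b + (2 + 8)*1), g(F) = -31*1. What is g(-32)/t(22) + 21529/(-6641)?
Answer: -1883787/73051 ≈ -25.787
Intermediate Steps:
g(F) = -31
t(b) = 2*b/(10 + b) (t(b) = (2*b)/(b + 10*1) = (2*b)/(b + 10) = (2*b)/(10 + b) = 2*b/(10 + b))
g(-32)/t(22) + 21529/(-6641) = -31/(2*22/(10 + 22)) + 21529/(-6641) = -31/(2*22/32) + 21529*(-1/6641) = -31/(2*22*(1/32)) - 21529/6641 = -31/11/8 - 21529/6641 = -31*8/11 - 21529/6641 = -248/11 - 21529/6641 = -1883787/73051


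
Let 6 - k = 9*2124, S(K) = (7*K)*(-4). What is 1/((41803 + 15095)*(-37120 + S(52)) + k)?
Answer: -1/2194916358 ≈ -4.5560e-10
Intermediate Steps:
S(K) = -28*K
k = -19110 (k = 6 - 9*2124 = 6 - 1*19116 = 6 - 19116 = -19110)
1/((41803 + 15095)*(-37120 + S(52)) + k) = 1/((41803 + 15095)*(-37120 - 28*52) - 19110) = 1/(56898*(-37120 - 1456) - 19110) = 1/(56898*(-38576) - 19110) = 1/(-2194897248 - 19110) = 1/(-2194916358) = -1/2194916358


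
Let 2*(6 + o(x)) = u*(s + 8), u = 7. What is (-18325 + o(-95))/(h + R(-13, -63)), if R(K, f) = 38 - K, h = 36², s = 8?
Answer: -18275/1347 ≈ -13.567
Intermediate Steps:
h = 1296
o(x) = 50 (o(x) = -6 + (7*(8 + 8))/2 = -6 + (7*16)/2 = -6 + (½)*112 = -6 + 56 = 50)
(-18325 + o(-95))/(h + R(-13, -63)) = (-18325 + 50)/(1296 + (38 - 1*(-13))) = -18275/(1296 + (38 + 13)) = -18275/(1296 + 51) = -18275/1347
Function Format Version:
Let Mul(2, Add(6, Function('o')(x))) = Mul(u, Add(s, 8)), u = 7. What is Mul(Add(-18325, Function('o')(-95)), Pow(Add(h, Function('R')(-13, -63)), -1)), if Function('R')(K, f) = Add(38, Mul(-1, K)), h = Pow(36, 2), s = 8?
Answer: Rational(-18275, 1347) ≈ -13.567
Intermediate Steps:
h = 1296
Function('o')(x) = 50 (Function('o')(x) = Add(-6, Mul(Rational(1, 2), Mul(7, Add(8, 8)))) = Add(-6, Mul(Rational(1, 2), Mul(7, 16))) = Add(-6, Mul(Rational(1, 2), 112)) = Add(-6, 56) = 50)
Mul(Add(-18325, Function('o')(-95)), Pow(Add(h, Function('R')(-13, -63)), -1)) = Mul(Add(-18325, 50), Pow(Add(1296, Add(38, Mul(-1, -13))), -1)) = Mul(-18275, Pow(Add(1296, Add(38, 13)), -1)) = Mul(-18275, Pow(Add(1296, 51), -1)) = Mul(-18275, Pow(1347, -1)) = Mul(-18275, Rational(1, 1347)) = Rational(-18275, 1347)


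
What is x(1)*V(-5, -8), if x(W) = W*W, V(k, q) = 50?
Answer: 50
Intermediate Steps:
x(W) = W²
x(1)*V(-5, -8) = 1²*50 = 1*50 = 50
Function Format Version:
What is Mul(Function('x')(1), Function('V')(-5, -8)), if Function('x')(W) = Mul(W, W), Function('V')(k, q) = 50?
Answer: 50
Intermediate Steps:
Function('x')(W) = Pow(W, 2)
Mul(Function('x')(1), Function('V')(-5, -8)) = Mul(Pow(1, 2), 50) = Mul(1, 50) = 50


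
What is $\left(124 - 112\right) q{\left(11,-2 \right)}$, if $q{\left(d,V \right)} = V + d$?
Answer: $108$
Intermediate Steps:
$\left(124 - 112\right) q{\left(11,-2 \right)} = \left(124 - 112\right) \left(-2 + 11\right) = 12 \cdot 9 = 108$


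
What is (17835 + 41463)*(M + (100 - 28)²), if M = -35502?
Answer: -1797796764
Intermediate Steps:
(17835 + 41463)*(M + (100 - 28)²) = (17835 + 41463)*(-35502 + (100 - 28)²) = 59298*(-35502 + 72²) = 59298*(-35502 + 5184) = 59298*(-30318) = -1797796764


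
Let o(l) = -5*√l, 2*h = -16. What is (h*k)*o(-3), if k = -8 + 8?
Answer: 0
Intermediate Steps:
h = -8 (h = (½)*(-16) = -8)
k = 0
(h*k)*o(-3) = (-8*0)*(-5*I*√3) = 0*(-5*I*√3) = 0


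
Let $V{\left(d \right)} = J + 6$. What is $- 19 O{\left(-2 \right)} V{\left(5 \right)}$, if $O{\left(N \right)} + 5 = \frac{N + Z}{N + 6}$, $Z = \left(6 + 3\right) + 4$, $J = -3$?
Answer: $\frac{513}{4} \approx 128.25$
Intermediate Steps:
$V{\left(d \right)} = 3$ ($V{\left(d \right)} = -3 + 6 = 3$)
$Z = 13$ ($Z = 9 + 4 = 13$)
$O{\left(N \right)} = -5 + \frac{13 + N}{6 + N}$ ($O{\left(N \right)} = -5 + \frac{N + 13}{N + 6} = -5 + \frac{13 + N}{6 + N}$)
$- 19 O{\left(-2 \right)} V{\left(5 \right)} = - 19 \frac{-17 - -8}{6 - 2} \cdot 3 = - 19 \frac{-17 + 8}{4} \cdot 3 = - 19 \cdot \frac{1}{4} \left(-9\right) 3 = \left(-19\right) \left(- \frac{9}{4}\right) 3 = \frac{171}{4} \cdot 3 = \frac{513}{4}$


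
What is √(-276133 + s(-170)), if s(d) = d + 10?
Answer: I*√276293 ≈ 525.64*I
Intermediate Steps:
s(d) = 10 + d
√(-276133 + s(-170)) = √(-276133 + (10 - 170)) = √(-276133 - 160) = √(-276293) = I*√276293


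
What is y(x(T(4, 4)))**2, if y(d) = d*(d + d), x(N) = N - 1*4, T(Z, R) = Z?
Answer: 0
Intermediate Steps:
x(N) = -4 + N (x(N) = N - 4 = -4 + N)
y(d) = 2*d**2 (y(d) = d*(2*d) = 2*d**2)
y(x(T(4, 4)))**2 = (2*(-4 + 4)**2)**2 = (2*0**2)**2 = (2*0)**2 = 0**2 = 0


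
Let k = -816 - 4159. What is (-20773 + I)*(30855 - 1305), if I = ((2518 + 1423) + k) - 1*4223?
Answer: -769186500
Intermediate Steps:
k = -4975
I = -5257 (I = ((2518 + 1423) - 4975) - 1*4223 = (3941 - 4975) - 4223 = -1034 - 4223 = -5257)
(-20773 + I)*(30855 - 1305) = (-20773 - 5257)*(30855 - 1305) = -26030*29550 = -769186500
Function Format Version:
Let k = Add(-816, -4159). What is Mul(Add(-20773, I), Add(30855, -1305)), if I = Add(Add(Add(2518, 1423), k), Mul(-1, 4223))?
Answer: -769186500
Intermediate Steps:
k = -4975
I = -5257 (I = Add(Add(Add(2518, 1423), -4975), Mul(-1, 4223)) = Add(Add(3941, -4975), -4223) = Add(-1034, -4223) = -5257)
Mul(Add(-20773, I), Add(30855, -1305)) = Mul(Add(-20773, -5257), Add(30855, -1305)) = Mul(-26030, 29550) = -769186500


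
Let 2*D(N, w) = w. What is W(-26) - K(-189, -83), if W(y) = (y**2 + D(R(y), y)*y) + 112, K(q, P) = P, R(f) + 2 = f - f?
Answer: 1209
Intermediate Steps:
R(f) = -2 (R(f) = -2 + (f - f) = -2 + 0 = -2)
D(N, w) = w/2
W(y) = 112 + 3*y**2/2 (W(y) = (y**2 + (y/2)*y) + 112 = (y**2 + y**2/2) + 112 = 3*y**2/2 + 112 = 112 + 3*y**2/2)
W(-26) - K(-189, -83) = (112 + (3/2)*(-26)**2) - 1*(-83) = (112 + (3/2)*676) + 83 = (112 + 1014) + 83 = 1126 + 83 = 1209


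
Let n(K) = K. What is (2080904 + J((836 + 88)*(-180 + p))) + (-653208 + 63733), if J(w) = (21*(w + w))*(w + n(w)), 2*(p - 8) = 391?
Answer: 39607306293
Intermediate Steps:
p = 407/2 (p = 8 + (½)*391 = 8 + 391/2 = 407/2 ≈ 203.50)
J(w) = 84*w² (J(w) = (21*(w + w))*(w + w) = (21*(2*w))*(2*w) = (42*w)*(2*w) = 84*w²)
(2080904 + J((836 + 88)*(-180 + p))) + (-653208 + 63733) = (2080904 + 84*((836 + 88)*(-180 + 407/2))²) + (-653208 + 63733) = (2080904 + 84*(924*(47/2))²) - 589475 = (2080904 + 84*21714²) - 589475 = (2080904 + 84*471497796) - 589475 = (2080904 + 39605814864) - 589475 = 39607895768 - 589475 = 39607306293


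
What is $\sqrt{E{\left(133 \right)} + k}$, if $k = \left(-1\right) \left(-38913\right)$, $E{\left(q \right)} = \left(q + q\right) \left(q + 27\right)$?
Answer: $\sqrt{81473} \approx 285.43$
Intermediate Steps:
$E{\left(q \right)} = 2 q \left(27 + q\right)$
$k = 38913$
$\sqrt{E{\left(133 \right)} + k} = \sqrt{2 \cdot 133 \left(27 + 133\right) + 38913} = \sqrt{2 \cdot 133 \cdot 160 + 38913} = \sqrt{42560 + 38913} = \sqrt{81473}$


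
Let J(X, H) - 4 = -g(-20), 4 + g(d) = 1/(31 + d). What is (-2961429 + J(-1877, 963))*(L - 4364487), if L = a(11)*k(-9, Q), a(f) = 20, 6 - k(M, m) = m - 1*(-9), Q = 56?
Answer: 142214361626544/11 ≈ 1.2929e+13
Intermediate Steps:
g(d) = -4 + 1/(31 + d)
k(M, m) = -3 - m (k(M, m) = 6 - (m - 1*(-9)) = 6 - (m + 9) = 6 - (9 + m) = 6 + (-9 - m) = -3 - m)
J(X, H) = 87/11 (J(X, H) = 4 - (-123 - 4*(-20))/(31 - 20) = 4 - (-123 + 80)/11 = 4 - (-43)/11 = 4 - 1*(-43/11) = 4 + 43/11 = 87/11)
L = -1180 (L = 20*(-3 - 1*56) = 20*(-3 - 56) = 20*(-59) = -1180)
(-2961429 + J(-1877, 963))*(L - 4364487) = (-2961429 + 87/11)*(-1180 - 4364487) = -32575632/11*(-4365667) = 142214361626544/11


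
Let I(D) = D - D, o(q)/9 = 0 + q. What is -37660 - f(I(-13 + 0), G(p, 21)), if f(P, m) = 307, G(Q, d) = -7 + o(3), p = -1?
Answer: -37967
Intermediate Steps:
o(q) = 9*q (o(q) = 9*(0 + q) = 9*q)
G(Q, d) = 20 (G(Q, d) = -7 + 9*3 = -7 + 27 = 20)
I(D) = 0
-37660 - f(I(-13 + 0), G(p, 21)) = -37660 - 1*307 = -37660 - 307 = -37967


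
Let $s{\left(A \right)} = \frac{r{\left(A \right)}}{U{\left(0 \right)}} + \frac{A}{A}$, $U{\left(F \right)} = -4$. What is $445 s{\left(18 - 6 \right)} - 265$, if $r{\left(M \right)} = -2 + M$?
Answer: $- \frac{1865}{2} \approx -932.5$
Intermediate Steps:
$s{\left(A \right)} = \frac{3}{2} - \frac{A}{4}$ ($s{\left(A \right)} = \frac{-2 + A}{-4} + \frac{A}{A} = \left(-2 + A\right) \left(- \frac{1}{4}\right) + 1 = \left(\frac{1}{2} - \frac{A}{4}\right) + 1 = \frac{3}{2} - \frac{A}{4}$)
$445 s{\left(18 - 6 \right)} - 265 = 445 \left(\frac{3}{2} - \frac{18 - 6}{4}\right) - 265 = 445 \left(\frac{3}{2} - 3\right) - 265 = 445 \left(- \frac{3}{2}\right) - 265 = - \frac{1335}{2} - 265 = - \frac{1865}{2}$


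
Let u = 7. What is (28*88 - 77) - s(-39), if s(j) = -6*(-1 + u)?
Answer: 2423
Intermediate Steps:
s(j) = -36 (s(j) = -6*(-1 + 7) = -6*6 = -36)
(28*88 - 77) - s(-39) = (28*88 - 77) - 1*(-36) = (2464 - 77) + 36 = 2387 + 36 = 2423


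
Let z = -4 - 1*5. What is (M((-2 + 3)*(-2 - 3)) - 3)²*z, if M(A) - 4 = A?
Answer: -144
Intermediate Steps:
z = -9 (z = -4 - 5 = -9)
M(A) = 4 + A
(M((-2 + 3)*(-2 - 3)) - 3)²*z = ((4 + (-2 + 3)*(-2 - 3)) - 3)²*(-9) = ((4 + 1*(-5)) - 3)²*(-9) = ((4 - 5) - 3)²*(-9) = (-1 - 3)²*(-9) = (-4)²*(-9) = 16*(-9) = -144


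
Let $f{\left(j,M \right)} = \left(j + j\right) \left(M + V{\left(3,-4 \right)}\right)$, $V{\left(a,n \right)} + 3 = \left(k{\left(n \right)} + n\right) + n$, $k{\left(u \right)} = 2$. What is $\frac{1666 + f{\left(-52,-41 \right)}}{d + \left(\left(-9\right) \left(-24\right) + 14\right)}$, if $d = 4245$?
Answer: $\frac{6866}{4475} \approx 1.5343$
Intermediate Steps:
$V{\left(a,n \right)} = -1 + 2 n$ ($V{\left(a,n \right)} = -3 + \left(\left(2 + n\right) + n\right) = -3 + \left(2 + 2 n\right) = -1 + 2 n$)
$f{\left(j,M \right)} = 2 j \left(-9 + M\right)$ ($f{\left(j,M \right)} = \left(j + j\right) \left(M + \left(-1 + 2 \left(-4\right)\right)\right) = 2 j \left(M - 9\right) = 2 j \left(-9 + M\right)$)
$\frac{1666 + f{\left(-52,-41 \right)}}{d + \left(\left(-9\right) \left(-24\right) + 14\right)} = \frac{1666 + 2 \left(-52\right) \left(-9 - 41\right)}{4245 + \left(\left(-9\right) \left(-24\right) + 14\right)} = \frac{1666 + 2 \left(-52\right) \left(-50\right)}{4245 + \left(216 + 14\right)} = \frac{1666 + 5200}{4245 + 230} = \frac{6866}{4475}$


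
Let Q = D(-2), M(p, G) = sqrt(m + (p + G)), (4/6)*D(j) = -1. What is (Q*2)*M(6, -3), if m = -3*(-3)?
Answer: -6*sqrt(3) ≈ -10.392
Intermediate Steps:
D(j) = -3/2 (D(j) = (3/2)*(-1) = -3/2)
m = 9
M(p, G) = sqrt(9 + G + p) (M(p, G) = sqrt(9 + (p + G)) = sqrt(9 + (G + p)) = sqrt(9 + G + p))
Q = -3/2 ≈ -1.5000
(Q*2)*M(6, -3) = (-3/2*2)*sqrt(9 - 3 + 6) = -6*sqrt(3)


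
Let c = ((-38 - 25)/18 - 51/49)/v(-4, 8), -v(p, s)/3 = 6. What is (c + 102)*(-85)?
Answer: -15331705/1764 ≈ -8691.4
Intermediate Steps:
v(p, s) = -18 (v(p, s) = -3*6 = -18)
c = 445/1764 (c = ((-38 - 25)/18 - 51/49)/(-18) = (-63*1/18 - 51*1/49)*(-1/18) = (-7/2 - 51/49)*(-1/18) = -445/98*(-1/18) = 445/1764 ≈ 0.25227)
(c + 102)*(-85) = (445/1764 + 102)*(-85) = (180373/1764)*(-85) = -15331705/1764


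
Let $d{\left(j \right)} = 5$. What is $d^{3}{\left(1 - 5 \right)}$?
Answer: $125$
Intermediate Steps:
$d^{3}{\left(1 - 5 \right)} = 5^{3} = 125$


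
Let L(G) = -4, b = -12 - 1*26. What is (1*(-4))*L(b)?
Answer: 16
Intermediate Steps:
b = -38 (b = -12 - 26 = -38)
(1*(-4))*L(b) = (1*(-4))*(-4) = -4*(-4) = 16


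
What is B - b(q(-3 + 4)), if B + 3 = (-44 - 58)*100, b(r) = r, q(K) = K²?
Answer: -10204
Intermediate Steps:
B = -10203 (B = -3 + (-44 - 58)*100 = -3 - 102*100 = -3 - 10200 = -10203)
B - b(q(-3 + 4)) = -10203 - (-3 + 4)² = -10203 - 1*1² = -10203 - 1*1 = -10203 - 1 = -10204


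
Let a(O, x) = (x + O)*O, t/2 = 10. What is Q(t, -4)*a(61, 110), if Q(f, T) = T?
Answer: -41724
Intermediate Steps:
t = 20 (t = 2*10 = 20)
a(O, x) = O*(O + x) (a(O, x) = (O + x)*O = O*(O + x))
Q(t, -4)*a(61, 110) = -244*(61 + 110) = -244*171 = -4*10431 = -41724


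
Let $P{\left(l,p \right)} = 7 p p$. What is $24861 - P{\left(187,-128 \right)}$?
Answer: $-89827$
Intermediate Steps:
$P{\left(l,p \right)} = 7 p^{2}$
$24861 - P{\left(187,-128 \right)} = 24861 - 7 \left(-128\right)^{2} = 24861 - 7 \cdot 16384 = 24861 - 114688 = -89827$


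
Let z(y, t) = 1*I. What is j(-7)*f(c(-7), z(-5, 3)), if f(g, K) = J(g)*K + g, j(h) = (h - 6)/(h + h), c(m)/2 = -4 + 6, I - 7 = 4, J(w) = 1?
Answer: 195/14 ≈ 13.929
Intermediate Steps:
I = 11 (I = 7 + 4 = 11)
z(y, t) = 11 (z(y, t) = 1*11 = 11)
c(m) = 4 (c(m) = 2*(-4 + 6) = 2*2 = 4)
j(h) = (-6 + h)/(2*h) (j(h) = (-6 + h)/((2*h)) = (-6 + h)*(1/(2*h)) = (-6 + h)/(2*h))
f(g, K) = K + g (f(g, K) = 1*K + g = K + g)
j(-7)*f(c(-7), z(-5, 3)) = ((½)*(-6 - 7)/(-7))*(11 + 4) = ((½)*(-⅐)*(-13))*15 = (13/14)*15 = 195/14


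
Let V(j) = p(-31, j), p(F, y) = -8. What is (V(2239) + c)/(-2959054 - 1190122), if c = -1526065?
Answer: 1526073/4149176 ≈ 0.36780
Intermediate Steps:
V(j) = -8
(V(2239) + c)/(-2959054 - 1190122) = (-8 - 1526065)/(-2959054 - 1190122) = -1526073/(-4149176) = -1526073*(-1/4149176) = 1526073/4149176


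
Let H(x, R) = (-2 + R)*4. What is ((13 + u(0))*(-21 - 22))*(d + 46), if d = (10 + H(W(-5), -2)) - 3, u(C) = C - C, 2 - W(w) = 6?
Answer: -20683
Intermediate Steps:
W(w) = -4 (W(w) = 2 - 1*6 = 2 - 6 = -4)
u(C) = 0
H(x, R) = -8 + 4*R
d = -9 (d = (10 + (-8 + 4*(-2))) - 3 = (10 + (-8 - 8)) - 3 = (10 - 16) - 3 = -6 - 3 = -9)
((13 + u(0))*(-21 - 22))*(d + 46) = ((13 + 0)*(-21 - 22))*(-9 + 46) = (13*(-43))*37 = -559*37 = -20683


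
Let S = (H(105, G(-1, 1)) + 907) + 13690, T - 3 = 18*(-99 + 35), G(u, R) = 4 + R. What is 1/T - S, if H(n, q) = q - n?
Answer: -16657054/1149 ≈ -14497.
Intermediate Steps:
T = -1149 (T = 3 + 18*(-99 + 35) = 3 + 18*(-64) = 3 - 1152 = -1149)
S = 14497 (S = (((4 + 1) - 1*105) + 907) + 13690 = ((5 - 105) + 907) + 13690 = (-100 + 907) + 13690 = 807 + 13690 = 14497)
1/T - S = 1/(-1149) - 1*14497 = -1/1149 - 14497 = -16657054/1149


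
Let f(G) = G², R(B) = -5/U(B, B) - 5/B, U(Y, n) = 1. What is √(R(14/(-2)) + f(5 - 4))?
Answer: I*√161/7 ≈ 1.8127*I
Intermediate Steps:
R(B) = -5 - 5/B (R(B) = -5/1 - 5/B = -5*1 - 5/B = -5 - 5/B)
√(R(14/(-2)) + f(5 - 4)) = √((-5 - 5/(14/(-2))) + (5 - 4)²) = √((-5 - 5/(14*(-½))) + 1²) = √((-5 - 5/(-7)) + 1) = √((-5 - 5*(-⅐)) + 1) = √((-5 + 5/7) + 1) = √(-30/7 + 1) = √(-23/7) = I*√161/7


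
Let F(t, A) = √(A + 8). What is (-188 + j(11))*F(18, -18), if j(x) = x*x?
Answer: -67*I*√10 ≈ -211.87*I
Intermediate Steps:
F(t, A) = √(8 + A)
j(x) = x²
(-188 + j(11))*F(18, -18) = (-188 + 11²)*√(8 - 18) = (-188 + 121)*√(-10) = -67*I*√10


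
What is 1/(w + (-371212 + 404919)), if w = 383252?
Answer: 1/416959 ≈ 2.3983e-6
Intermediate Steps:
1/(w + (-371212 + 404919)) = 1/(383252 + (-371212 + 404919)) = 1/(383252 + 33707) = 1/416959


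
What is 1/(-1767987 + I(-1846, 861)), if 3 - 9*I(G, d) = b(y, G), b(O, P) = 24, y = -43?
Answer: -3/5303968 ≈ -5.6561e-7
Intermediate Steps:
I(G, d) = -7/3 (I(G, d) = ⅓ - ⅑*24 = ⅓ - 8/3 = -7/3)
1/(-1767987 + I(-1846, 861)) = 1/(-1767987 - 7/3) = 1/(-5303968/3) = -3/5303968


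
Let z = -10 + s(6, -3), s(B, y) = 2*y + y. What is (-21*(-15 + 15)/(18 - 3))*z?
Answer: 0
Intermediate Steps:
s(B, y) = 3*y
z = -19 (z = -10 + 3*(-3) = -10 - 9 = -19)
(-21*(-15 + 15)/(18 - 3))*z = -21*(-15 + 15)/(18 - 3)*(-19) = -0/15*(-19) = -21*0*(-19) = 0*(-19) = 0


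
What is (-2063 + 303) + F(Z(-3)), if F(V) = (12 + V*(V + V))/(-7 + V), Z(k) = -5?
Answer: -10591/6 ≈ -1765.2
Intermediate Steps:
F(V) = (12 + 2*V**2)/(-7 + V) (F(V) = (12 + V*(2*V))/(-7 + V) = (12 + 2*V**2)/(-7 + V))
(-2063 + 303) + F(Z(-3)) = (-2063 + 303) + 2*(6 + (-5)**2)/(-7 - 5) = -1760 + 2*(6 + 25)/(-12) = -1760 + 2*(-1/12)*31 = -1760 - 31/6 = -10591/6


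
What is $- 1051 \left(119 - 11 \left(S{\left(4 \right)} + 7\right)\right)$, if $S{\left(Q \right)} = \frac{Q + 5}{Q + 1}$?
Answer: $- \frac{116661}{5} \approx -23332.0$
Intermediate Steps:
$S{\left(Q \right)} = \frac{5 + Q}{1 + Q}$
$- 1051 \left(119 - 11 \left(S{\left(4 \right)} + 7\right)\right) = - 1051 \left(119 - 11 \left(\frac{5 + 4}{1 + 4} + 7\right)\right) = - 1051 \left(119 - 11 \left(\frac{1}{5} \cdot 9 + 7\right)\right) = - 1051 \left(119 - 11 \left(\frac{9}{5} + 7\right)\right) = - 1051 \left(119 - \frac{484}{5}\right) = \left(-1051\right) \frac{111}{5} = - \frac{116661}{5}$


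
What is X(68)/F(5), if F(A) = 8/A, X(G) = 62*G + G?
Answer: 5355/2 ≈ 2677.5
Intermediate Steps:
X(G) = 63*G
X(68)/F(5) = (63*68)/((8/5)) = 4284/((8*(⅕))) = 4284/(8/5) = 4284*(5/8) = 5355/2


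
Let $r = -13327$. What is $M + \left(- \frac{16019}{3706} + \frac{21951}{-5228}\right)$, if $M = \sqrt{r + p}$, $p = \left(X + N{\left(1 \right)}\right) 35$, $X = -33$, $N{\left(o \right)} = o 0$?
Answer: $- \frac{82548869}{9687484} + i \sqrt{14482} \approx -8.5212 + 120.34 i$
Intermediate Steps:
$N{\left(o \right)} = 0$
$p = -1155$ ($p = \left(-33 + 0\right) 35 = \left(-33\right) 35 = -1155$)
$M = i \sqrt{14482}$ ($M = \sqrt{-13327 - 1155} = \sqrt{-14482} = i \sqrt{14482} \approx 120.34 i$)
$M + \left(- \frac{16019}{3706} + \frac{21951}{-5228}\right) = i \sqrt{14482} + \left(- \frac{16019}{3706} + \frac{21951}{-5228}\right) = i \sqrt{14482} + \left(\left(-16019\right) \frac{1}{3706} + 21951 \left(- \frac{1}{5228}\right)\right) = i \sqrt{14482} - \frac{82548869}{9687484} = - \frac{82548869}{9687484} + i \sqrt{14482}$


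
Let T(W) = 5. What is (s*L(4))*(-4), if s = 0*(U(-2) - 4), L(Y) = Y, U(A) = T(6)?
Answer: 0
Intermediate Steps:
U(A) = 5
s = 0 (s = 0*(5 - 4) = 0*1 = 0)
(s*L(4))*(-4) = (0*4)*(-4) = 0*(-4) = 0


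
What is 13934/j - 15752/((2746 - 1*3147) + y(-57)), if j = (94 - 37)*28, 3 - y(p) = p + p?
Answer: 3637181/56658 ≈ 64.195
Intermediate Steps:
y(p) = 3 - 2*p (y(p) = 3 - (p + p) = 3 - 2*p)
j = 1596 (j = 57*28 = 1596)
13934/j - 15752/((2746 - 1*3147) + y(-57)) = 13934/1596 - 15752/((2746 - 1*3147) + (3 - 2*(-57))) = 13934*(1/1596) - 15752/((2746 - 3147) + (3 + 114)) = 6967/798 - 15752/(-401 + 117) = 6967/798 - 15752/(-284) = 6967/798 - 15752*(-1/284) = 6967/798 + 3938/71 = 3637181/56658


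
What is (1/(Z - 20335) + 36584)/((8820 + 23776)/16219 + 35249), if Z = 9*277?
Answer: 10586655880213/10200915977934 ≈ 1.0378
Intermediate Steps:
Z = 2493
(1/(Z - 20335) + 36584)/((8820 + 23776)/16219 + 35249) = (1/(2493 - 20335) + 36584)/((8820 + 23776)/16219 + 35249) = (1/(-17842) + 36584)/(32596*(1/16219) + 35249) = (-1/17842 + 36584)/(32596/16219 + 35249) = 652731727/(17842*(571736127/16219)) = (652731727/17842)*(16219/571736127) = 10586655880213/10200915977934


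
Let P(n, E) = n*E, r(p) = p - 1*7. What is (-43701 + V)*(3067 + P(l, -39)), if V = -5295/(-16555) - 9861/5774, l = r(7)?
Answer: -2562447077416473/19117714 ≈ -1.3404e+8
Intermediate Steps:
r(p) = -7 + p (r(p) = p - 7 = -7 + p)
l = 0 (l = -7 + 7 = 0)
V = -26535105/19117714 (V = -5295*(-1/16555) - 9861*1/5774 = 1059/3311 - 9861/5774 = -26535105/19117714 ≈ -1.3880)
P(n, E) = E*n
(-43701 + V)*(3067 + P(l, -39)) = (-43701 - 26535105/19117714)*(3067 - 39*0) = -835489754619*(3067 + 0)/19117714 = -835489754619/19117714*3067 = -2562447077416473/19117714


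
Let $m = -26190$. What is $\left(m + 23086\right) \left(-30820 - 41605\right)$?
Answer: $224807200$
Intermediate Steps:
$\left(m + 23086\right) \left(-30820 - 41605\right) = \left(-26190 + 23086\right) \left(-30820 - 41605\right) = \left(-3104\right) \left(-72425\right) = 224807200$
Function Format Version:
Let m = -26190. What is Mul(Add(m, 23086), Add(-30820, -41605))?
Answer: 224807200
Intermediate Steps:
Mul(Add(m, 23086), Add(-30820, -41605)) = Mul(Add(-26190, 23086), Add(-30820, -41605)) = Mul(-3104, -72425) = 224807200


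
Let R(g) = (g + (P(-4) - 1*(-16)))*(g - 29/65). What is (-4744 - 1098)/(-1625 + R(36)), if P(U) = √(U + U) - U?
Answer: -9034156430/608737449 + 1755112060*I*√2/608737449 ≈ -14.841 + 4.0775*I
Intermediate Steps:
P(U) = -U + √2*√U (P(U) = √(2*U) - U = √2*√U - U = -U + √2*√U)
R(g) = (-29/65 + g)*(20 + g + 2*I*√2) (R(g) = (g + ((-1*(-4) + √2*√(-4)) - 1*(-16)))*(g - 29/65) = (g + ((4 + √2*(2*I)) + 16))*(g - 29*1/65) = (g + ((4 + 2*I*√2) + 16))*(g - 29/65) = (g + (20 + 2*I*√2))*(-29/65 + g) = (20 + g + 2*I*√2)*(-29/65 + g) = (-29/65 + g)*(20 + g + 2*I*√2))
(-4744 - 1098)/(-1625 + R(36)) = (-4744 - 1098)/(-1625 + (-116/13 + 36² + (1271/65)*36 - 58*I*√2/65 + 2*I*36*√2)) = -5842/(-1625 + (-116/13 + 1296 + 45756/65 - 58*I*√2/65 + 72*I*√2)) = -5842/(-1625 + (129416/65 + 4622*I*√2/65)) = -5842/(23791/65 + 4622*I*√2/65)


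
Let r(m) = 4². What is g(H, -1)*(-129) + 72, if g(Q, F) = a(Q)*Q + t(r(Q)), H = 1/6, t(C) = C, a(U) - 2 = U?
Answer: -24463/12 ≈ -2038.6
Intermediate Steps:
r(m) = 16
a(U) = 2 + U
H = ⅙ ≈ 0.16667
g(Q, F) = 16 + Q*(2 + Q) (g(Q, F) = (2 + Q)*Q + 16 = Q*(2 + Q) + 16 = 16 + Q*(2 + Q))
g(H, -1)*(-129) + 72 = (16 + (2 + ⅙)/6)*(-129) + 72 = (16 + (⅙)*(13/6))*(-129) + 72 = (16 + 13/36)*(-129) + 72 = (589/36)*(-129) + 72 = -25327/12 + 72 = -24463/12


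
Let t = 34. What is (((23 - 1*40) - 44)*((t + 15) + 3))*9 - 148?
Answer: -28696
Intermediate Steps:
(((23 - 1*40) - 44)*((t + 15) + 3))*9 - 148 = (((23 - 1*40) - 44)*((34 + 15) + 3))*9 - 148 = (((23 - 40) - 44)*(49 + 3))*9 - 148 = ((-17 - 44)*52)*9 - 148 = -61*52*9 - 148 = -3172*9 - 148 = -28548 - 148 = -28696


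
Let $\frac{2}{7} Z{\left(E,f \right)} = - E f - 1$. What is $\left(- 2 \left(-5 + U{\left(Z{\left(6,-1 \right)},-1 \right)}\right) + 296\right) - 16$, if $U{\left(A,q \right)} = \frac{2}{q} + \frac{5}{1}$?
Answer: $284$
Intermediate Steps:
$Z{\left(E,f \right)} = - \frac{7}{2} - \frac{7 E f}{2}$ ($Z{\left(E,f \right)} = \frac{7 \left(- E f - 1\right)}{2} = \frac{7 \left(-1 - E f\right)}{2} = - \frac{7}{2} - \frac{7 E f}{2}$)
$U{\left(A,q \right)} = 5 + \frac{2}{q}$ ($U{\left(A,q \right)} = \frac{2}{q} + 5 \cdot 1 = \frac{2}{q} + 5 = 5 + \frac{2}{q}$)
$\left(- 2 \left(-5 + U{\left(Z{\left(6,-1 \right)},-1 \right)}\right) + 296\right) - 16 = \left(- 2 \left(-5 + \left(5 + \frac{2}{-1}\right)\right) + 296\right) - 16 = \left(- 2 \left(-5 + \left(5 + 2 \left(-1\right)\right)\right) + 296\right) - 16 = \left(- 2 \left(-5 + \left(5 - 2\right)\right) + 296\right) - 16 = \left(- 2 \left(-5 + 3\right) + 296\right) - 16 = \left(\left(-2\right) \left(-2\right) + 296\right) - 16 = \left(4 + 296\right) - 16 = 300 - 16 = 284$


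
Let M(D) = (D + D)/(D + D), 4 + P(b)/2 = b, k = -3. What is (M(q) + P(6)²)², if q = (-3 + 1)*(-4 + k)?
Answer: 289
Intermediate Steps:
P(b) = -8 + 2*b
q = 14 (q = (-3 + 1)*(-4 - 3) = -2*(-7) = 14)
M(D) = 1 (M(D) = (2*D)/((2*D)) = (2*D)*(1/(2*D)) = 1)
(M(q) + P(6)²)² = (1 + (-8 + 2*6)²)² = (1 + (-8 + 12)²)² = (1 + 4²)² = (1 + 16)² = 17² = 289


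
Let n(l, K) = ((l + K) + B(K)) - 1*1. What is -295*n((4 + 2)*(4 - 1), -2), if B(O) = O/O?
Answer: -4720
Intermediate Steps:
B(O) = 1
n(l, K) = K + l (n(l, K) = ((l + K) + 1) - 1*1 = ((K + l) + 1) - 1 = (1 + K + l) - 1 = K + l)
-295*n((4 + 2)*(4 - 1), -2) = -295*(-2 + (4 + 2)*(4 - 1)) = -295*(-2 + 6*3) = -295*(-2 + 18) = -295*16 = -4720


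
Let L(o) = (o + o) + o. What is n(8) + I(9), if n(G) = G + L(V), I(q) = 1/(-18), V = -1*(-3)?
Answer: 305/18 ≈ 16.944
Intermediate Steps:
V = 3
I(q) = -1/18
L(o) = 3*o (L(o) = 2*o + o = 3*o)
n(G) = 9 + G (n(G) = G + 3*3 = G + 9 = 9 + G)
n(8) + I(9) = (9 + 8) - 1/18 = 17 - 1/18 = 305/18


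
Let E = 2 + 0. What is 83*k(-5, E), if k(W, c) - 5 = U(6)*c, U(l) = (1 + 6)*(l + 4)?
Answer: 12035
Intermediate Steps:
E = 2
U(l) = 28 + 7*l (U(l) = 7*(4 + l) = 28 + 7*l)
k(W, c) = 5 + 70*c (k(W, c) = 5 + (28 + 7*6)*c = 5 + (28 + 42)*c = 5 + 70*c)
83*k(-5, E) = 83*(5 + 70*2) = 83*(5 + 140) = 83*145 = 12035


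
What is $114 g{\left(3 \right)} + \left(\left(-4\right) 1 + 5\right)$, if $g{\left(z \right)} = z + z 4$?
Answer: $1711$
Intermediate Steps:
$g{\left(z \right)} = 5 z$ ($g{\left(z \right)} = z + 4 z = 5 z$)
$114 g{\left(3 \right)} + \left(\left(-4\right) 1 + 5\right) = 114 \cdot 5 \cdot 3 + \left(\left(-4\right) 1 + 5\right) = 114 \cdot 15 + \left(-4 + 5\right) = 1710 + 1 = 1711$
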